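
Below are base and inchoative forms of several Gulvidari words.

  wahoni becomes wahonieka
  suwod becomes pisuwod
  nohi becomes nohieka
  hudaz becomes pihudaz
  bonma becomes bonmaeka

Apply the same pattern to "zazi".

"zazi" ends in a vowel. The stems ending in a vowel (nohi → nohieka, bonma → bonmaeka, wahoni → wahonieka) add -eka.
The other pattern: stems ending in a consonant add the prefix pi-.
So zazi → zazieka.

zazieka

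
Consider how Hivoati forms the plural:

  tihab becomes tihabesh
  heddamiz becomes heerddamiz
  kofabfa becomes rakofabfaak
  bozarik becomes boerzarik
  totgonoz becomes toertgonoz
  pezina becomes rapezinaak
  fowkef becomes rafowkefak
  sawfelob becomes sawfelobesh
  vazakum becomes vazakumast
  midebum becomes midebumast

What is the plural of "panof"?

"panof" ends in -f. The one such stem in the data (fowkef → rafowkefak) adds ra- … -ak around the stem, so the same rule applies.
So panof → rapanofak.

rapanofak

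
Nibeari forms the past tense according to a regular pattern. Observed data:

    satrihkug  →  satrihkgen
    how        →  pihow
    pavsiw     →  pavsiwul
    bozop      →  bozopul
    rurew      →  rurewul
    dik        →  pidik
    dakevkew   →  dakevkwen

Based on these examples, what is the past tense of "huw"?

pihuw

"huw" has 1 vowel. The stems with 1 vowel (dik → pidik, how → pihow) add the prefix pi-.
The other patterns: stems with 2 vowels add -ul; stems with 3 vowels delete the last vowel and add -en.
So huw → pihuw.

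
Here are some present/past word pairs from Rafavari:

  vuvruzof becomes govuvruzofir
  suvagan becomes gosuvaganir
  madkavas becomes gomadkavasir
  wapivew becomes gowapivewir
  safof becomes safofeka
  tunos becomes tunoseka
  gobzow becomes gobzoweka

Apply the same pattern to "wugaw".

"wugaw" has 2 vowels. The stems with 2 vowels (safof → safofeka, tunos → tunoseka, gobzow → gobzoweka) add -eka.
The other pattern: stems with 3 vowels add go- … -ir around the stem.
So wugaw → wugaweka.

wugaweka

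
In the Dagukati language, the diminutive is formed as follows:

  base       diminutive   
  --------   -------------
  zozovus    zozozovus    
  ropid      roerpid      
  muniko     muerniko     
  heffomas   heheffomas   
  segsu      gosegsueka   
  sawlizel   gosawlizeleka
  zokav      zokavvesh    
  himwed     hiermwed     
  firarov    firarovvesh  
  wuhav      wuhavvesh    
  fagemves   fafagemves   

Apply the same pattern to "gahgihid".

"gahgihid" ends in -d. The stems ending in -d (himwed → hiermwed, ropid → roerpid) insert -er- after the first vowel.
So gahgihid → gaerhgihid.

gaerhgihid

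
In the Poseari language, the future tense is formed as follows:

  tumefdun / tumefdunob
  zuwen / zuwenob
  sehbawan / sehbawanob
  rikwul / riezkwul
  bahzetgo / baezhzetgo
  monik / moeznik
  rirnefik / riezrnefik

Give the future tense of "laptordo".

tumefdun and rikwul both have last vowel 'u' yet inflect differently (tumefdunob, riezkwul), so the last vowel is not what conditions the rule; the final letter is.
"laptordo" ends in -o. The one such stem in the data (bahzetgo → baezhzetgo) inserts -ez- after the first vowel (as do rikwul, monik), so the same rule applies.
The other pattern: stems ending in -n add -ob.
So laptordo → laezptordo.

laezptordo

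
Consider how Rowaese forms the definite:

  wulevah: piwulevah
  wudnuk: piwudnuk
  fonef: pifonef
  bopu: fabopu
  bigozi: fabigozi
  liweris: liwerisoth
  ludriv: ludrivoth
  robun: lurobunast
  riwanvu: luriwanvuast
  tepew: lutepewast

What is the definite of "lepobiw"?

bopu and riwanvu both end in -u yet inflect differently (fabopu, luriwanvuast), so the final letter is not what conditions the rule; the first letter is.
"lepobiw" begins with l-. The stems beginning with l- (liweris → liwerisoth, ludriv → ludrivoth) add -oth.
So lepobiw → lepobiwoth.

lepobiwoth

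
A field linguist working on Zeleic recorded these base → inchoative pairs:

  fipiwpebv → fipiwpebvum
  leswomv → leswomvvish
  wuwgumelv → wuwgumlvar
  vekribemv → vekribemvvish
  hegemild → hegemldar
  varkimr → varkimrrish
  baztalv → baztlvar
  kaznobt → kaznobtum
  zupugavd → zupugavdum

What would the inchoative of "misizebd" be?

leswomv and wuwgumelv both end in -v yet inflect differently (leswomvvish, wuwgumlvar), so the final letter is not what conditions the rule; the second-to-last letter is.
"misizebd" has second-to-last letter 'b'. The stems whose second-to-last letter is 'b' (kaznobt → kaznobtum, fipiwpebv → fipiwpebvum) add -um.
The other patterns: stems whose second-to-last letter is 'm' double the final consonant and add -ish; stems whose second-to-last letter is 'l' delete the last vowel and add -ar.
So misizebd → misizebdum.

misizebdum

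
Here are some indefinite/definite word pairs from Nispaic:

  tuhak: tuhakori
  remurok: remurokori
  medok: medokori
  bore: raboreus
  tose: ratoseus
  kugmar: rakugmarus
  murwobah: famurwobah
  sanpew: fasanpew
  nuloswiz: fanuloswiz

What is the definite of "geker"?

ragekerus

tuhak and kugmar both have last vowel 'a' yet inflect differently (tuhakori, rakugmarus), so the last vowel is not what conditions the rule; the final letter is.
"geker" ends in -r. The one such stem in the data (kugmar → rakugmarus) adds ra- … -us around the stem, so the same rule applies.
The other patterns: stems ending in -k add -ori; stems ending in -h, -w or -z add the prefix fa-.
So geker → ragekerus.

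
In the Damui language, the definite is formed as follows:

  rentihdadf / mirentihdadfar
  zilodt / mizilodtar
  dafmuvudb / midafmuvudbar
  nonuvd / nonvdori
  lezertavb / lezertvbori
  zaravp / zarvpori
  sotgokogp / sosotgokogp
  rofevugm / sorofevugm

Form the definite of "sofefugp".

sosofefugp

dafmuvudb and lezertavb both end in -b yet inflect differently (midafmuvudbar, lezertvbori), so the final letter is not what conditions the rule; the second-to-last letter is.
"sofefugp" has second-to-last letter 'g'. The stems whose second-to-last letter is 'g' (sotgokogp → sosotgokogp, rofevugm → sorofevugm) add the prefix so-.
The other patterns: stems whose second-to-last letter is 'd' add mi- … -ar around the stem; stems whose second-to-last letter is 'v' delete the last vowel and add -ori.
So sofefugp → sosofefugp.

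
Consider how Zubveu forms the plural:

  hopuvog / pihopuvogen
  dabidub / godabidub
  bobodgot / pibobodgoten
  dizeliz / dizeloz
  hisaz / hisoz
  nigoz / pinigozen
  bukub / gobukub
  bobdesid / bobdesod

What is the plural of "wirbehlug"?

gowirbehlug

nigoz and hisaz both end in -z yet inflect differently (pinigozen, hisoz), so the final letter is not what conditions the rule; the last vowel is.
"wirbehlug" has last vowel 'u'. The stems whose last vowel is 'u' (dabidub → godabidub, bukub → gobukub) add the prefix go-.
The other patterns: stems whose last vowel is 'o' add pi- … -en around the stem; stems whose last vowel is 'a' or 'i' change the last vowel to 'o'.
So wirbehlug → gowirbehlug.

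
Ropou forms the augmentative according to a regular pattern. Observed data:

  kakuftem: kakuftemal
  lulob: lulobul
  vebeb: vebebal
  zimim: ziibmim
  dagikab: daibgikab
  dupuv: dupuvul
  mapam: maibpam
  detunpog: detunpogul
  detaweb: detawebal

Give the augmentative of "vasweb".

kakuftem and mapam both end in -m yet inflect differently (kakuftemal, maibpam), so the final letter is not what conditions the rule; the last vowel is.
"vasweb" has last vowel 'e'. The stems whose last vowel is 'e' (detaweb → detawebal, kakuftem → kakuftemal, vebeb → vebebal) add -al.
The other patterns: stems whose last vowel is 'a' or 'i' insert -ib- after the first vowel; stems whose last vowel is 'o' or 'u' add -ul.
So vasweb → vaswebal.

vaswebal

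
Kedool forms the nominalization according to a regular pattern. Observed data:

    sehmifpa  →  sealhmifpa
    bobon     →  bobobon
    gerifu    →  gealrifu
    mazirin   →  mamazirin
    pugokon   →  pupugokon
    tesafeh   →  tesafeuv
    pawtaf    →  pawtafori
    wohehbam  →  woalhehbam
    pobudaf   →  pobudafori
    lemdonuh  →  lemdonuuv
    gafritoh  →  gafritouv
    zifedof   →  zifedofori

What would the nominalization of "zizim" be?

gafritoh and zifedof both have last vowel 'o' yet inflect differently (gafritouv, zifedofori), so the last vowel is not what conditions the rule; the final letter is.
"zizim" ends in -m. The one such stem in the data (wohehbam → woalhehbam) inserts -al- after the first vowel (as do gerifu, sehmifpa), so the same rule applies.
The other patterns: stems ending in -h drop the final letter and add -uv; stems ending in -f add -ori; stems ending in -n repeat the first consonant+vowel as a prefix.
So zizim → zialzim.

zialzim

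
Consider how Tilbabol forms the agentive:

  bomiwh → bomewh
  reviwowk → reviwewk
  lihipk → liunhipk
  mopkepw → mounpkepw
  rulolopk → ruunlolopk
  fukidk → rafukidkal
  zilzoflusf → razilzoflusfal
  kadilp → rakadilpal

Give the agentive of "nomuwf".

reviwowk and lihipk both end in -k yet inflect differently (reviwewk, liunhipk), so the final letter is not what conditions the rule; the second-to-last letter is.
"nomuwf" has second-to-last letter 'w'. The stems whose second-to-last letter is 'w' (bomiwh → bomewh, reviwowk → reviwewk) change the last vowel to 'e'.
The other patterns: stems whose second-to-last letter is 'p' insert -un- after the first vowel; stems whose second-to-last letter is 'd', 'l' or 's' add ra- … -al around the stem.
So nomuwf → nomewf.

nomewf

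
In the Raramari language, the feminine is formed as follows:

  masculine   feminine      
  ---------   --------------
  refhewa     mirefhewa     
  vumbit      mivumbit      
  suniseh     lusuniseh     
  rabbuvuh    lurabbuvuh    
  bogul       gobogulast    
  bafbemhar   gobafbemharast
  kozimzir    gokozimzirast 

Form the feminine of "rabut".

rabbuvuh and bogul both have last vowel 'u' yet inflect differently (lurabbuvuh, gobogulast), so the last vowel is not what conditions the rule; the final letter is.
"rabut" ends in -t. The one such stem in the data (vumbit → mivumbit) adds the prefix mi-, so the same rule applies.
The other patterns: stems ending in -h add the prefix lu-; stems ending in -l or -r add go- … -ast around the stem.
So rabut → mirabut.

mirabut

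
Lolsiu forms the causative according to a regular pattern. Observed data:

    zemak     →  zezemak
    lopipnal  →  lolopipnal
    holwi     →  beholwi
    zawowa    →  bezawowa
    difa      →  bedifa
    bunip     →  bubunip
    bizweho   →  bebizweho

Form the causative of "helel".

hehelel

zawowa and lopipnal both have last vowel 'a' yet inflect differently (bezawowa, lolopipnal), so the last vowel is not what conditions the rule; whether the stem ends in a vowel or a consonant is.
"helel" ends in a consonant. The stems ending in a consonant (lopipnal → lolopipnal, bunip → bubunip, zemak → zezemak) repeat the first consonant+vowel as a prefix.
The other pattern: stems ending in a vowel add the prefix be-.
So helel → hehelel.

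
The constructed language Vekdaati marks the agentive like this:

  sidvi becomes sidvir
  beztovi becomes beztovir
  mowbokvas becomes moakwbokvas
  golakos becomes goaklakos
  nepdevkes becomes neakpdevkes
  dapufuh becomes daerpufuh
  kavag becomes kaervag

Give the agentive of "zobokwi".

zobokwir

"zobokwi" ends in -i. The stems ending in -i (sidvi → sidvir, beztovi → beztovir) drop the final letter and add -ir.
So zobokwi → zobokwir.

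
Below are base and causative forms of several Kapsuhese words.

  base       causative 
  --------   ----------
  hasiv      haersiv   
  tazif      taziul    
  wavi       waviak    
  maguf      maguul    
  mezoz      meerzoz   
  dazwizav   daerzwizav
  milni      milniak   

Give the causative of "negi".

"negi" ends in -i. The stems ending in -i (milni → milniak, wavi → waviak) add -ak.
So negi → negiak.

negiak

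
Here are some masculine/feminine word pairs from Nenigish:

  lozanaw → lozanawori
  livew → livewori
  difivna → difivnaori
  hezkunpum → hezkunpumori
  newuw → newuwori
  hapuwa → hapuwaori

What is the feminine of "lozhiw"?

Every pair shown (lozanaw → lozanawori, livew → livewori, difivna → difivnaori, …) follows the same rule: add -ori.
So lozhiw → lozhiwori.

lozhiwori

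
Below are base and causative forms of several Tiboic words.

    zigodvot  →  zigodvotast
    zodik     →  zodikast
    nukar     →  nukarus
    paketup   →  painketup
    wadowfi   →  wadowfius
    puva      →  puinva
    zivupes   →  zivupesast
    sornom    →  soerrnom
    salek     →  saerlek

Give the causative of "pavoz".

zodik and salek both end in -k yet inflect differently (zodikast, saerlek), so the final letter is not what conditions the rule; the first letter is.
"pavoz" begins with p-. The stems beginning with p- (paketup → painketup, puva → puinva) insert -in- after the first vowel.
So pavoz → painvoz.

painvoz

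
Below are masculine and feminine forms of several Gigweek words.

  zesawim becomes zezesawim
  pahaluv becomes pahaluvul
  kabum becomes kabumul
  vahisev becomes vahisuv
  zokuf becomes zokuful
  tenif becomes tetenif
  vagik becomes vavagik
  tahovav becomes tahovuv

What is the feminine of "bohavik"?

bobohavik

zokuf and tenif both end in -f yet inflect differently (zokuful, tetenif), so the final letter is not what conditions the rule; the last vowel is.
"bohavik" has last vowel 'i'. The stems whose last vowel is 'i' (tenif → tetenif, vagik → vavagik, zesawim → zezesawim) repeat the first consonant+vowel as a prefix.
The other patterns: stems whose last vowel is 'u' add -ul; stems whose last vowel is 'a' or 'e' change the last vowel to 'u'.
So bohavik → bobohavik.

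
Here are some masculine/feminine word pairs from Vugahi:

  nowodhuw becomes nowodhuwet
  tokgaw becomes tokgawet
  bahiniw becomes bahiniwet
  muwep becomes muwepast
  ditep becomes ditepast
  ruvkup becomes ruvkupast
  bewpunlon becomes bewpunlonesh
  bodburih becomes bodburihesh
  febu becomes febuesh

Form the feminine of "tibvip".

tibvipast

nowodhuw and ruvkup both have last vowel 'u' yet inflect differently (nowodhuwet, ruvkupast), so the last vowel is not what conditions the rule; the final letter is.
"tibvip" ends in -p. The stems ending in -p (muwep → muwepast, ditep → ditepast, ruvkup → ruvkupast) add -ast.
The other patterns: stems ending in -w add -et; stems ending in -h, -n or -u add -esh.
So tibvip → tibvipast.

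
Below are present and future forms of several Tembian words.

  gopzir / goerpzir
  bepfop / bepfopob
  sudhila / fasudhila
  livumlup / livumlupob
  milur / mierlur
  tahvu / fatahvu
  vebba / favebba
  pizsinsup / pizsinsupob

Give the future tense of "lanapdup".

lanapdupob

pizsinsup and milur both have last vowel 'u' yet inflect differently (pizsinsupob, mierlur), so the last vowel is not what conditions the rule; the final letter is.
"lanapdup" ends in -p. The stems ending in -p (bepfop → bepfopob, pizsinsup → pizsinsupob, livumlup → livumlupob) add -ob.
The other patterns: stems ending in -r insert -er- after the first vowel; stems ending in -a or -u add the prefix fa-.
So lanapdup → lanapdupob.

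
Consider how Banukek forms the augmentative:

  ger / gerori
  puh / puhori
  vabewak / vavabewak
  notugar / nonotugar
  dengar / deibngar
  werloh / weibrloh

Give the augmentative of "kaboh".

kaibboh

puh and werloh both end in -h yet inflect differently (puhori, weibrloh), so the final letter is not what conditions the rule; the number of vowels is.
"kaboh" has 2 vowels. The stems with 2 vowels (werloh → weibrloh, dengar → deibngar) insert -ib- after the first vowel.
The other patterns: stems with 1 vowel add -ori; stems with 3 vowels repeat the first consonant+vowel as a prefix.
So kaboh → kaibboh.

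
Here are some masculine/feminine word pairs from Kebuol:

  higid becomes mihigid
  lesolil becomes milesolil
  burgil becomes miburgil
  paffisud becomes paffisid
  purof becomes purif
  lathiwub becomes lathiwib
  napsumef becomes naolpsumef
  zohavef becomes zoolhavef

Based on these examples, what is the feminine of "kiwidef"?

kiolwidef

higid and paffisud both end in -d yet inflect differently (mihigid, paffisid), so the final letter is not what conditions the rule; the last vowel is.
"kiwidef" has last vowel 'e'. The stems whose last vowel is 'e' (napsumef → naolpsumef, zohavef → zoolhavef) insert -ol- after the first vowel.
The other patterns: stems whose last vowel is 'i' add the prefix mi-; stems whose last vowel is 'o' or 'u' change the last vowel to 'i'.
So kiwidef → kiolwidef.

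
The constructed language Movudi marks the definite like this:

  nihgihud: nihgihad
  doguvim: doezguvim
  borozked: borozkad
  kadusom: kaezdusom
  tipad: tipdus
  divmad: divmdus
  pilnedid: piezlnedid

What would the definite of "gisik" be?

divmad and borozked both end in -d yet inflect differently (divmdus, borozkad), so the final letter is not what conditions the rule; the last vowel is.
"gisik" has last vowel 'i'. The stems whose last vowel is 'i' (pilnedid → piezlnedid, doguvim → doezguvim) insert -ez- after the first vowel.
The other patterns: stems whose last vowel is 'a' delete the last vowel and add -us; stems whose last vowel is 'e' or 'u' change the last vowel to 'a'.
So gisik → giezsik.

giezsik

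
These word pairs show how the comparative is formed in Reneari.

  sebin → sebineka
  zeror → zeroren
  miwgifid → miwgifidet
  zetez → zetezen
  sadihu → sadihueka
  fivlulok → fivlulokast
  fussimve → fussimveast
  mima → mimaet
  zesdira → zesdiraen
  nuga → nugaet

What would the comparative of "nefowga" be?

zesdira and nuga both end in -a yet inflect differently (zesdiraen, nugaet), so the final letter is not what conditions the rule; the first letter is.
"nefowga" begins with n-. The one such stem in the data (nuga → nugaet) adds -et, so the same rule applies.
So nefowga → nefowgaet.

nefowgaet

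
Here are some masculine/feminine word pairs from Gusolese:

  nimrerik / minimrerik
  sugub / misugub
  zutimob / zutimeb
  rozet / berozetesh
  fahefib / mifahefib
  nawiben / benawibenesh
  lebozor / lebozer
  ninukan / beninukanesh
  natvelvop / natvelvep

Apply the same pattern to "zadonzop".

zutimob and fahefib both end in -b yet inflect differently (zutimeb, mifahefib), so the final letter is not what conditions the rule; the last vowel is.
"zadonzop" has last vowel 'o'. The stems whose last vowel is 'o' (zutimob → zutimeb, natvelvop → natvelvep, lebozor → lebozer) change the last vowel to 'e'.
The other patterns: stems whose last vowel is 'a' or 'e' add be- … -esh around the stem; stems whose last vowel is 'i' or 'u' add the prefix mi-.
So zadonzop → zadonzep.

zadonzep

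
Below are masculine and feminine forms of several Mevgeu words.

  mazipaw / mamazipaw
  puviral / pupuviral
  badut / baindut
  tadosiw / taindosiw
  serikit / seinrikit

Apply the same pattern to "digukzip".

diingukzip

mazipaw and tadosiw both end in -w yet inflect differently (mamazipaw, taindosiw), so the final letter is not what conditions the rule; the last vowel is.
"digukzip" has last vowel 'i'. The stems whose last vowel is 'i' (tadosiw → taindosiw, serikit → seinrikit) insert -in- after the first vowel.
The other pattern: stems whose last vowel is 'a' repeat the first consonant+vowel as a prefix.
So digukzip → diingukzip.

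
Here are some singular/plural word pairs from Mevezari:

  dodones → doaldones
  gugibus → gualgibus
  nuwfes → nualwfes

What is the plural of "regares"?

realgares

Every pair shown (dodones → doaldones, gugibus → gualgibus, nuwfes → nualwfes) follows the same rule: insert -al- after the first vowel.
So regares → realgares.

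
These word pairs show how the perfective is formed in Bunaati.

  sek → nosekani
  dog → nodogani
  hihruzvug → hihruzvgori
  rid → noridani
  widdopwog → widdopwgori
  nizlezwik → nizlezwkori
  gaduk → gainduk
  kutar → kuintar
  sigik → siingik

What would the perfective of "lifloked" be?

liflokdori

sek and sigik both end in -k yet inflect differently (nosekani, siingik), so the final letter is not what conditions the rule; the number of vowels is.
"lifloked" has 3 vowels. The stems with 3 vowels (hihruzvug → hihruzvgori, nizlezwik → nizlezwkori, widdopwog → widdopwgori) delete the last vowel and add -ori.
So lifloked → liflokdori.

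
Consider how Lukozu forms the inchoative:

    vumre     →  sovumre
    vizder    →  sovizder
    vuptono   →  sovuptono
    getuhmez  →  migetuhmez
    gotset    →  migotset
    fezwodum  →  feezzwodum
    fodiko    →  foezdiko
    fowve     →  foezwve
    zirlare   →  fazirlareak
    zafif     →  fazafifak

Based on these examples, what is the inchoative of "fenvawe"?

feeznvawe

vuptono and fodiko both end in -o yet inflect differently (sovuptono, foezdiko), so the final letter is not what conditions the rule; the first letter is.
"fenvawe" begins with f-. The stems beginning with f- (fezwodum → feezzwodum, fodiko → foezdiko, fowve → foezwve) insert -ez- after the first vowel.
The other patterns: stems beginning with v- add the prefix so-; stems beginning with g- add the prefix mi-; stems beginning with z- add fa- … -ak around the stem.
So fenvawe → feeznvawe.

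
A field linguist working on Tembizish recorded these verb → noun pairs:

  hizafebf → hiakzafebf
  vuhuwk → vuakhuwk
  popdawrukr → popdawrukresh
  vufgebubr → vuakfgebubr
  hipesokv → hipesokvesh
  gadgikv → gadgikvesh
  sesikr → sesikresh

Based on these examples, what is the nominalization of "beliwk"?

"beliwk" has second-to-last letter 'w'. The one such stem in the data (vuhuwk → vuakhuwk) inserts -ak- after the first vowel (as do hizafebf, vufgebubr), so the same rule applies.
So beliwk → beakliwk.

beakliwk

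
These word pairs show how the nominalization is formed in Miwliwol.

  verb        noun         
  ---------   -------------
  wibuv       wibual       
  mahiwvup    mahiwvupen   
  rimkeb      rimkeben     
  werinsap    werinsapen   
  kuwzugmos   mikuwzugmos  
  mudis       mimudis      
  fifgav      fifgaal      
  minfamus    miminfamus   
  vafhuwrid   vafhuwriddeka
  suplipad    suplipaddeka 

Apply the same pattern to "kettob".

wibuv and minfamus both have last vowel 'u' yet inflect differently (wibual, miminfamus), so the last vowel is not what conditions the rule; the final letter is.
"kettob" ends in -b. The one such stem in the data (rimkeb → rimkeben) adds -en, so the same rule applies.
So kettob → kettoben.

kettoben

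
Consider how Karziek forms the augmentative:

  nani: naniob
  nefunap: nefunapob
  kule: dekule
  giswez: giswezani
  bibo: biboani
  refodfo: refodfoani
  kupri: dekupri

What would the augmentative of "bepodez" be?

bepodezani

kupri and nani both end in -i yet inflect differently (dekupri, naniob), so the final letter is not what conditions the rule; the first letter is.
"bepodez" begins with b-. The one such stem in the data (bibo → biboani) adds -ani, so the same rule applies.
The other patterns: stems beginning with k- add the prefix de-; stems beginning with n- add -ob.
So bepodez → bepodezani.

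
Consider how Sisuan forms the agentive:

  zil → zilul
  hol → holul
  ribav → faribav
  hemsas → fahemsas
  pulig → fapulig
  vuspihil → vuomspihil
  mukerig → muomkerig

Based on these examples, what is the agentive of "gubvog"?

"gubvog" has 2 vowels. The stems with 2 vowels (ribav → faribav, hemsas → fahemsas, pulig → fapulig) add the prefix fa-.
The other patterns: stems with 1 vowel add -ul; stems with 3 vowels insert -om- after the first vowel.
So gubvog → fagubvog.

fagubvog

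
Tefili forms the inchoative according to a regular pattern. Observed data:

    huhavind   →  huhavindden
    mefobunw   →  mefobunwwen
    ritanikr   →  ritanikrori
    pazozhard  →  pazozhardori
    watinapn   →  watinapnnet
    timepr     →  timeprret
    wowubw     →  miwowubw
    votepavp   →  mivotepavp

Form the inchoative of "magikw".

"magikw" has second-to-last letter 'k'. The one such stem in the data (ritanikr → ritanikrori) adds -ori, so the same rule applies.
So magikw → magikwori.

magikwori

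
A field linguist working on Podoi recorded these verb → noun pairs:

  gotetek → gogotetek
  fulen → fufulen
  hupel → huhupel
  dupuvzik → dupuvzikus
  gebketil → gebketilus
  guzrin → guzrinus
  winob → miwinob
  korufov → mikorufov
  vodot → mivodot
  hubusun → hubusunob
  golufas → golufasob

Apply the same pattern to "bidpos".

mibidpos

"bidpos" has last vowel 'o'. The stems whose last vowel is 'o' (winob → miwinob, korufov → mikorufov, vodot → mivodot) add the prefix mi-.
So bidpos → mibidpos.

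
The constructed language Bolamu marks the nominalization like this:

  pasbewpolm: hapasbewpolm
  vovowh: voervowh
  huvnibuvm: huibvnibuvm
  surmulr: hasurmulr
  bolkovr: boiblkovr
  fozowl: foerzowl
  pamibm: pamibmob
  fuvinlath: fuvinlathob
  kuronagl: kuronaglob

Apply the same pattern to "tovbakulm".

pasbewpolm and huvnibuvm both end in -m yet inflect differently (hapasbewpolm, huibvnibuvm), so the final letter is not what conditions the rule; the second-to-last letter is.
"tovbakulm" has second-to-last letter 'l'. The stems whose second-to-last letter is 'l' (pasbewpolm → hapasbewpolm, surmulr → hasurmulr) add the prefix ha-.
So tovbakulm → hatovbakulm.

hatovbakulm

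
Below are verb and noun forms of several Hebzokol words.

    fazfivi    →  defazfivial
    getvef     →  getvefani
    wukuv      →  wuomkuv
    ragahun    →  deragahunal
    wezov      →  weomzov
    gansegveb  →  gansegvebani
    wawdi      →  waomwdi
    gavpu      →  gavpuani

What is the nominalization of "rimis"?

derimisal

wawdi and fazfivi both end in -i yet inflect differently (waomwdi, defazfivial), so the final letter is not what conditions the rule; the first letter is.
"rimis" begins with r-. The one such stem in the data (ragahun → deragahunal) adds de- … -al around the stem, so the same rule applies.
So rimis → derimisal.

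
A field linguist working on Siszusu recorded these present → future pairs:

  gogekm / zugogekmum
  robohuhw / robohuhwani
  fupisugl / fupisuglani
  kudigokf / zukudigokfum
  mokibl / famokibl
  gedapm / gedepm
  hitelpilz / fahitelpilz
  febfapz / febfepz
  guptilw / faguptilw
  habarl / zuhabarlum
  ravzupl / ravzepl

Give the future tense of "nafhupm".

nafhepm

habarl and mokibl both end in -l yet inflect differently (zuhabarlum, famokibl), so the final letter is not what conditions the rule; the second-to-last letter is.
"nafhupm" has second-to-last letter 'p'. The stems whose second-to-last letter is 'p' (ravzupl → ravzepl, gedapm → gedepm, febfapz → febfepz) change the last vowel to 'e'.
So nafhupm → nafhepm.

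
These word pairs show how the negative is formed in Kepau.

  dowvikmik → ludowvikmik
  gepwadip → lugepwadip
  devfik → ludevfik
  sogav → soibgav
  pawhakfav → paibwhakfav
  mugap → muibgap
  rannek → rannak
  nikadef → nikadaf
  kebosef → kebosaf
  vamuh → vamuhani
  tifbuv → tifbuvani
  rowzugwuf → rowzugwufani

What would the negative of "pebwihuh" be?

"pebwihuh" has last vowel 'u'. The stems whose last vowel is 'u' (vamuh → vamuhani, tifbuv → tifbuvani, rowzugwuf → rowzugwufani) add -ani.
The other patterns: stems whose last vowel is 'i' add the prefix lu-; stems whose last vowel is 'a' insert -ib- after the first vowel; stems whose last vowel is 'e' change the last vowel to 'a'.
So pebwihuh → pebwihuhani.

pebwihuhani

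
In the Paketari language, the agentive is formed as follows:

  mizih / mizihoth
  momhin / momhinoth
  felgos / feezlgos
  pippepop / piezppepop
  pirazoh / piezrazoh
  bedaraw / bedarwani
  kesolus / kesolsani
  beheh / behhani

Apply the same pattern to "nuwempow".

nuezwempow

mizih and pirazoh both end in -h yet inflect differently (mizihoth, piezrazoh), so the final letter is not what conditions the rule; the last vowel is.
"nuwempow" has last vowel 'o'. The stems whose last vowel is 'o' (felgos → feezlgos, pippepop → piezppepop, pirazoh → piezrazoh) insert -ez- after the first vowel.
The other patterns: stems whose last vowel is 'i' add -oth; stems whose last vowel is 'a', 'e' or 'u' delete the last vowel and add -ani.
So nuwempow → nuezwempow.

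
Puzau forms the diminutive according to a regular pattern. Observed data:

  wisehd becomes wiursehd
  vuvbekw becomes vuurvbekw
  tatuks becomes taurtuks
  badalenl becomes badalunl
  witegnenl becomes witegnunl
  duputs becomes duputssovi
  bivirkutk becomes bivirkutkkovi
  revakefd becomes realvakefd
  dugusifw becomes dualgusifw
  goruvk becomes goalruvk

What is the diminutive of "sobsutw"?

tatuks and duputs both end in -s yet inflect differently (taurtuks, duputssovi), so the final letter is not what conditions the rule; the second-to-last letter is.
"sobsutw" has second-to-last letter 't'. The stems whose second-to-last letter is 't' (duputs → duputssovi, bivirkutk → bivirkutkkovi) double the final consonant and add -ovi.
So sobsutw → sobsutwwovi.

sobsutwwovi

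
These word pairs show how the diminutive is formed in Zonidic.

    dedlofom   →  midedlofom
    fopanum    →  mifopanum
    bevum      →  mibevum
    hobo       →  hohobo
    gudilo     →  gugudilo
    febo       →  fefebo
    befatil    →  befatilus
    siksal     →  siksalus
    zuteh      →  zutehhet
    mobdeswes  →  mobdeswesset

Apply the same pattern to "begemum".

mibegemum

"begemum" ends in -m. The stems ending in -m (dedlofom → midedlofom, fopanum → mifopanum, bevum → mibevum) add the prefix mi-.
The other patterns: stems ending in -o repeat the first consonant+vowel as a prefix; stems ending in -l add -us; stems ending in -h or -s double the final consonant and add -et.
So begemum → mibegemum.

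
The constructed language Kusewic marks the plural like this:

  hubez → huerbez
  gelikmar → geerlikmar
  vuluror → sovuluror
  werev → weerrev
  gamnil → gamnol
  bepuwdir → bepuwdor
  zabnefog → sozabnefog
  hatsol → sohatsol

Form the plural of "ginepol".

soginepol

gelikmar and bepuwdir both end in -r yet inflect differently (geerlikmar, bepuwdor), so the final letter is not what conditions the rule; the last vowel is.
"ginepol" has last vowel 'o'. The stems whose last vowel is 'o' (zabnefog → sozabnefog, vuluror → sovuluror, hatsol → sohatsol) add the prefix so-.
So ginepol → soginepol.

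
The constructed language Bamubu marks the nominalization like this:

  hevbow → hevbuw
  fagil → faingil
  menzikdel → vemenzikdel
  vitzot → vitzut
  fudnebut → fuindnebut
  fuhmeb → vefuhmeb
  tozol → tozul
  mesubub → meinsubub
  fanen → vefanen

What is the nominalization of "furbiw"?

fuinrbiw

"furbiw" has last vowel 'i'. The one such stem in the data (fagil → faingil) inserts -in- after the first vowel (as do fudnebut, mesubub), so the same rule applies.
The other patterns: stems whose last vowel is 'e' add the prefix ve-; stems whose last vowel is 'o' change the last vowel to 'u'.
So furbiw → fuinrbiw.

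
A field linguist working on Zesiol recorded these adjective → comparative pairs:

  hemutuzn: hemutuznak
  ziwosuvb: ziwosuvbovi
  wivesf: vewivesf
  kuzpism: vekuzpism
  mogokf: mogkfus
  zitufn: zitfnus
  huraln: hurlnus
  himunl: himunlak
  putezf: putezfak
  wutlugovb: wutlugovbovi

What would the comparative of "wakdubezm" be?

wakdubezmak

wivesf and putezf both end in -f yet inflect differently (vewivesf, putezfak), so the final letter is not what conditions the rule; the second-to-last letter is.
"wakdubezm" has second-to-last letter 'z'. The stems whose second-to-last letter is 'z' (putezf → putezfak, hemutuzn → hemutuznak) add -ak.
So wakdubezm → wakdubezmak.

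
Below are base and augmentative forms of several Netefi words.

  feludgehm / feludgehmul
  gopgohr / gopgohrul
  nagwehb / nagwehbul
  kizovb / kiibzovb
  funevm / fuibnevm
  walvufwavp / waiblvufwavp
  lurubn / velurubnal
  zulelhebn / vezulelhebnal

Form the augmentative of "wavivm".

nagwehb and kizovb both end in -b yet inflect differently (nagwehbul, kiibzovb), so the final letter is not what conditions the rule; the second-to-last letter is.
"wavivm" has second-to-last letter 'v'. The stems whose second-to-last letter is 'v' (kizovb → kiibzovb, funevm → fuibnevm, walvufwavp → waiblvufwavp) insert -ib- after the first vowel.
The other patterns: stems whose second-to-last letter is 'h' add -ul; stems whose second-to-last letter is 'b' add ve- … -al around the stem.
So wavivm → waibvivm.

waibvivm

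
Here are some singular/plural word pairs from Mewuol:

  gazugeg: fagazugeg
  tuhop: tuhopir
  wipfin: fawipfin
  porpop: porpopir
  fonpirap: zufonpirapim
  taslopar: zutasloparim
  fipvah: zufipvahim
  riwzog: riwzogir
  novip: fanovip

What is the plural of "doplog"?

doplogir

"doplog" has last vowel 'o'. The stems whose last vowel is 'o' (tuhop → tuhopir, riwzog → riwzogir, porpop → porpopir) add -ir.
The other patterns: stems whose last vowel is 'a' add zu- … -im around the stem; stems whose last vowel is 'e' or 'i' add the prefix fa-.
So doplog → doplogir.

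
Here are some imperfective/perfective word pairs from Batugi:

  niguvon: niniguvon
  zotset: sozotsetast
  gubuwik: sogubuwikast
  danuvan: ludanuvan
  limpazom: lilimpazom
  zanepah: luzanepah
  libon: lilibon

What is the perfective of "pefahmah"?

libon and danuvan both end in -n yet inflect differently (lilibon, ludanuvan), so the final letter is not what conditions the rule; the last vowel is.
"pefahmah" has last vowel 'a'. The stems whose last vowel is 'a' (danuvan → ludanuvan, zanepah → luzanepah) add the prefix lu-.
The other patterns: stems whose last vowel is 'o' repeat the first consonant+vowel as a prefix; stems whose last vowel is 'e' or 'i' add so- … -ast around the stem.
So pefahmah → lupefahmah.

lupefahmah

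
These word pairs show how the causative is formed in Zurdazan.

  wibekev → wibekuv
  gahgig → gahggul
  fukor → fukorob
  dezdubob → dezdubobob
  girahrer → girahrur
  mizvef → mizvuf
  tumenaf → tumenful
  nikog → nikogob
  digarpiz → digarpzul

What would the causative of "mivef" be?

fukor and girahrer both end in -r yet inflect differently (fukorob, girahrur), so the final letter is not what conditions the rule; the last vowel is.
"mivef" has last vowel 'e'. The stems whose last vowel is 'e' (girahrer → girahrur, wibekev → wibekuv, mizvef → mizvuf) change the last vowel to 'u'.
The other patterns: stems whose last vowel is 'o' add -ob; stems whose last vowel is 'a' or 'i' delete the last vowel and add -ul.
So mivef → mivuf.

mivuf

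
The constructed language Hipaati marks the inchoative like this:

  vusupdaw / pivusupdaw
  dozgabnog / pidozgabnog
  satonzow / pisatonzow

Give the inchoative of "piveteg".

pipiveteg

Every pair shown (vusupdaw → pivusupdaw, dozgabnog → pidozgabnog, satonzow → pisatonzow) follows the same rule: add the prefix pi-.
So piveteg → pipiveteg.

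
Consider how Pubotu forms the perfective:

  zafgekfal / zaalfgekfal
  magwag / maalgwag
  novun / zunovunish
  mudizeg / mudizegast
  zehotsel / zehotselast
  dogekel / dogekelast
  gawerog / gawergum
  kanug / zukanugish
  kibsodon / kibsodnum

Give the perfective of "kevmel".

mudizeg and gawerog both end in -g yet inflect differently (mudizegast, gawergum), so the final letter is not what conditions the rule; the last vowel is.
"kevmel" has last vowel 'e'. The stems whose last vowel is 'e' (mudizeg → mudizegast, dogekel → dogekelast, zehotsel → zehotselast) add -ast.
The other patterns: stems whose last vowel is 'o' delete the last vowel and add -um; stems whose last vowel is 'u' add zu- … -ish around the stem; stems whose last vowel is 'a' insert -al- after the first vowel.
So kevmel → kevmelast.

kevmelast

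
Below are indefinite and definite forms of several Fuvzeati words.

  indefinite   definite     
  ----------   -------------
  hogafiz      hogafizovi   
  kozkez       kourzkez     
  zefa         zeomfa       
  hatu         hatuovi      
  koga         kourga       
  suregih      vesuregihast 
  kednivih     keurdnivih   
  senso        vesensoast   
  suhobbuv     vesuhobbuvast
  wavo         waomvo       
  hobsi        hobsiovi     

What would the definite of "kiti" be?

kiurti

hogafiz and kozkez both end in -z yet inflect differently (hogafizovi, kourzkez), so the final letter is not what conditions the rule; the first letter is.
"kiti" begins with k-. The stems beginning with k- (kozkez → kourzkez, koga → kourga, kednivih → keurdnivih) insert -ur- after the first vowel.
So kiti → kiurti.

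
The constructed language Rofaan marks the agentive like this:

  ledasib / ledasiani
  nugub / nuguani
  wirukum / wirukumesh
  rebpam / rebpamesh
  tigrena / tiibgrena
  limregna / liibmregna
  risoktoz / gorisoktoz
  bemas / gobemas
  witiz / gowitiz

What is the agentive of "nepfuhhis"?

gonepfuhhis

"nepfuhhis" ends in -s. The one such stem in the data (bemas → gobemas) adds the prefix go-, so the same rule applies.
The other patterns: stems ending in -b drop the final letter and add -ani; stems ending in -m add -esh; stems ending in -a insert -ib- after the first vowel.
So nepfuhhis → gonepfuhhis.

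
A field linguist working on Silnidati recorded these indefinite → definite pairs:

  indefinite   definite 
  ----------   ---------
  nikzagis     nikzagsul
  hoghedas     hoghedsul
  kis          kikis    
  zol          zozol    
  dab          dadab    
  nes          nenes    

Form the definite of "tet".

tetet

nikzagis and kis both end in -s yet inflect differently (nikzagsul, kikis), so the final letter is not what conditions the rule; the number of vowels is.
"tet" has 1 vowel. The stems with 1 vowel (kis → kikis, zol → zozol, dab → dadab) repeat the first consonant+vowel as a prefix.
The other pattern: stems with 3 vowels delete the last vowel and add -ul.
So tet → tetet.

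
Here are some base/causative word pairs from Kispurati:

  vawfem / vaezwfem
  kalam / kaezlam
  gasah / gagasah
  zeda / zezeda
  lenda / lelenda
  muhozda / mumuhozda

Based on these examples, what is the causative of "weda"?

"weda" ends in -a. The stems ending in -a (zeda → zezeda, lenda → lelenda, muhozda → mumuhozda) repeat the first consonant+vowel as a prefix.
So weda → weweda.

weweda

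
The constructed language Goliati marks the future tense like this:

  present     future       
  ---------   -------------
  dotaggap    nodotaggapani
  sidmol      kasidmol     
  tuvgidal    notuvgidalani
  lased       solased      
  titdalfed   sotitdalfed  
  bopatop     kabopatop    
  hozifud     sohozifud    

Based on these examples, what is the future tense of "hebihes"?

sohebihes

"hebihes" has last vowel 'e'. The stems whose last vowel is 'e' (lased → solased, titdalfed → sotitdalfed) add the prefix so-.
So hebihes → sohebihes.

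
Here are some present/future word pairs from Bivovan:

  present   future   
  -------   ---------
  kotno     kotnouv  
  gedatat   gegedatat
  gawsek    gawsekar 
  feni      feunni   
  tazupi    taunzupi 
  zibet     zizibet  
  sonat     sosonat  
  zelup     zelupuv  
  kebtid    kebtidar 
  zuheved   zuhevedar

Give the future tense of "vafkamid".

vafkamidar

zibet and gawsek both have last vowel 'e' yet inflect differently (zizibet, gawsekar), so the last vowel is not what conditions the rule; the final letter is.
"vafkamid" ends in -d. The stems ending in -d (zuheved → zuhevedar, kebtid → kebtidar) add -ar.
The other patterns: stems ending in -i insert -un- after the first vowel; stems ending in -t repeat the first consonant+vowel as a prefix; stems ending in -o or -p add -uv.
So vafkamid → vafkamidar.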